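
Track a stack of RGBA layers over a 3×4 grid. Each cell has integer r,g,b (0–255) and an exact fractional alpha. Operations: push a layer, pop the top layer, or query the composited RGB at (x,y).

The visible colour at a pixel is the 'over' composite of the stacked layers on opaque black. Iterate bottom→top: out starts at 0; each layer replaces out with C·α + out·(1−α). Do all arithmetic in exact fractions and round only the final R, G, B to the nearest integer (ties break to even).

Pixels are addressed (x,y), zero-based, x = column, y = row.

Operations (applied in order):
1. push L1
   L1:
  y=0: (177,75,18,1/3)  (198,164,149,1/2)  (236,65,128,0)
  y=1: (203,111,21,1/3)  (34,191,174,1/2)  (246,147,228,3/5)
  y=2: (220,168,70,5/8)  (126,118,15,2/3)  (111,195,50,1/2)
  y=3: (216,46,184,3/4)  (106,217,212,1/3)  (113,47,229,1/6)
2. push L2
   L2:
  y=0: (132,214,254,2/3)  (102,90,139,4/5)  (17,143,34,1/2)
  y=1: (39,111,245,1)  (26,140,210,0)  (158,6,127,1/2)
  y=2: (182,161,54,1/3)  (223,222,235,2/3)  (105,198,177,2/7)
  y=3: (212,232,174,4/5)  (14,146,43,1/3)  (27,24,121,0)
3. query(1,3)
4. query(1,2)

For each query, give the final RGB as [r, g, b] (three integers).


(1,3) stack=L1,L2; from [0,0,0]:
+L1 (α=1/3) → [106/3, 217/3, 212/3]
+L2 (α=1/3) → [254/9, 872/9, 553/9]
→ [28, 97, 61]

at x=1,y=2 over L1,L2:
L1 α=2/3: [84, 236/3, 10]
L2 α=2/3: [530/3, 1568/9, 160]
= [177, 174, 160]


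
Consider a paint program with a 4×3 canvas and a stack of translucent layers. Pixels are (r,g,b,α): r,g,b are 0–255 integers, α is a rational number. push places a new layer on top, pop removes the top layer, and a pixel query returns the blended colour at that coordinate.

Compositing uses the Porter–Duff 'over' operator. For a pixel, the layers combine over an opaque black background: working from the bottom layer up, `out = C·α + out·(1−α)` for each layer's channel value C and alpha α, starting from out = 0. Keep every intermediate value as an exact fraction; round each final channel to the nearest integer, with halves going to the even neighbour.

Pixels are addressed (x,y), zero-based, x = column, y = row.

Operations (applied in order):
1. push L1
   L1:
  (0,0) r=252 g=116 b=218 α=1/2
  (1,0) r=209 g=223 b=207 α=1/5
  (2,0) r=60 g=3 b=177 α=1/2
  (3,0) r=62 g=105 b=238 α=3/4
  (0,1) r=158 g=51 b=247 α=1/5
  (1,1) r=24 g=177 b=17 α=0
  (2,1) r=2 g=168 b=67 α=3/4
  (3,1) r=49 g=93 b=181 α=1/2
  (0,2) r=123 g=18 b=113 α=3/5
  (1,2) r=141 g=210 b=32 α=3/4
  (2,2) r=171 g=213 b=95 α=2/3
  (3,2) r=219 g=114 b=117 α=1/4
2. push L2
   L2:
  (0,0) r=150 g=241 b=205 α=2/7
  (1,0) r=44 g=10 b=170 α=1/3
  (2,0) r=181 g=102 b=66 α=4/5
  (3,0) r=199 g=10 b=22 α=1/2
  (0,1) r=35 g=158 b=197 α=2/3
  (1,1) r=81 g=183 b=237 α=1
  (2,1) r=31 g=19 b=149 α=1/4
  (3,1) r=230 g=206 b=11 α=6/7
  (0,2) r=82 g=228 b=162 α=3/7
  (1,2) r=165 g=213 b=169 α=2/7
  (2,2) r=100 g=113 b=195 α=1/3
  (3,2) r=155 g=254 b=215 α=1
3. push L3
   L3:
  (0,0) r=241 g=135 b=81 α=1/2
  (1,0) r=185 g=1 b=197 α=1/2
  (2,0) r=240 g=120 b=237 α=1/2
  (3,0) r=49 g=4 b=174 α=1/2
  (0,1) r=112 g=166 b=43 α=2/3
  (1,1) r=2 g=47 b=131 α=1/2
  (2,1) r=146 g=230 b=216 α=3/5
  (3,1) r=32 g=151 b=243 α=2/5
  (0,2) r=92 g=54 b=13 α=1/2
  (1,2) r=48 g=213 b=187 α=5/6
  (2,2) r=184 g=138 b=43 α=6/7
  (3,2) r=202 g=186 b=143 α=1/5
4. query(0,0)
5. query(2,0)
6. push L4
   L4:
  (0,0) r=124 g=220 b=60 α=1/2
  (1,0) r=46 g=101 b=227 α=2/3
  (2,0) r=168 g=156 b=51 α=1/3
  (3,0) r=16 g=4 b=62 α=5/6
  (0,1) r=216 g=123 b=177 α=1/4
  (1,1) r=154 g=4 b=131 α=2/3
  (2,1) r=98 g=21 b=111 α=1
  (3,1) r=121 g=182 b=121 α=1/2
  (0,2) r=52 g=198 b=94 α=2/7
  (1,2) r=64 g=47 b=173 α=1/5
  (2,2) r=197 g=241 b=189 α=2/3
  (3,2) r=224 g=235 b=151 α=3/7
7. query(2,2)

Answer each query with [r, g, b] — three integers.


(0,0) stack=L1,L2,L3; from [0,0,0]:
+L1 (α=1/2) → [126, 58, 109]
+L2 (α=2/7) → [930/7, 772/7, 955/7]
+L3 (α=1/2) → [2617/14, 1717/14, 761/7]
→ [187, 123, 109]

at x=2,y=0 over L1,L2,L3:
L1 α=1/2: [30, 3/2, 177/2]
L2 α=4/5: [754/5, 819/10, 141/2]
L3 α=1/2: [977/5, 2019/20, 615/4]
= [195, 101, 154]

(2,2) stack=L1,L2,L3,L4; from [0,0,0]:
+L1 (α=2/3) → [114, 142, 190/3]
+L2 (α=1/3) → [328/3, 397/3, 965/9]
+L3 (α=6/7) → [520/3, 2881/21, 3287/63]
+L4 (α=2/3) → [1702/9, 13003/63, 27101/189]
= [189, 206, 143]


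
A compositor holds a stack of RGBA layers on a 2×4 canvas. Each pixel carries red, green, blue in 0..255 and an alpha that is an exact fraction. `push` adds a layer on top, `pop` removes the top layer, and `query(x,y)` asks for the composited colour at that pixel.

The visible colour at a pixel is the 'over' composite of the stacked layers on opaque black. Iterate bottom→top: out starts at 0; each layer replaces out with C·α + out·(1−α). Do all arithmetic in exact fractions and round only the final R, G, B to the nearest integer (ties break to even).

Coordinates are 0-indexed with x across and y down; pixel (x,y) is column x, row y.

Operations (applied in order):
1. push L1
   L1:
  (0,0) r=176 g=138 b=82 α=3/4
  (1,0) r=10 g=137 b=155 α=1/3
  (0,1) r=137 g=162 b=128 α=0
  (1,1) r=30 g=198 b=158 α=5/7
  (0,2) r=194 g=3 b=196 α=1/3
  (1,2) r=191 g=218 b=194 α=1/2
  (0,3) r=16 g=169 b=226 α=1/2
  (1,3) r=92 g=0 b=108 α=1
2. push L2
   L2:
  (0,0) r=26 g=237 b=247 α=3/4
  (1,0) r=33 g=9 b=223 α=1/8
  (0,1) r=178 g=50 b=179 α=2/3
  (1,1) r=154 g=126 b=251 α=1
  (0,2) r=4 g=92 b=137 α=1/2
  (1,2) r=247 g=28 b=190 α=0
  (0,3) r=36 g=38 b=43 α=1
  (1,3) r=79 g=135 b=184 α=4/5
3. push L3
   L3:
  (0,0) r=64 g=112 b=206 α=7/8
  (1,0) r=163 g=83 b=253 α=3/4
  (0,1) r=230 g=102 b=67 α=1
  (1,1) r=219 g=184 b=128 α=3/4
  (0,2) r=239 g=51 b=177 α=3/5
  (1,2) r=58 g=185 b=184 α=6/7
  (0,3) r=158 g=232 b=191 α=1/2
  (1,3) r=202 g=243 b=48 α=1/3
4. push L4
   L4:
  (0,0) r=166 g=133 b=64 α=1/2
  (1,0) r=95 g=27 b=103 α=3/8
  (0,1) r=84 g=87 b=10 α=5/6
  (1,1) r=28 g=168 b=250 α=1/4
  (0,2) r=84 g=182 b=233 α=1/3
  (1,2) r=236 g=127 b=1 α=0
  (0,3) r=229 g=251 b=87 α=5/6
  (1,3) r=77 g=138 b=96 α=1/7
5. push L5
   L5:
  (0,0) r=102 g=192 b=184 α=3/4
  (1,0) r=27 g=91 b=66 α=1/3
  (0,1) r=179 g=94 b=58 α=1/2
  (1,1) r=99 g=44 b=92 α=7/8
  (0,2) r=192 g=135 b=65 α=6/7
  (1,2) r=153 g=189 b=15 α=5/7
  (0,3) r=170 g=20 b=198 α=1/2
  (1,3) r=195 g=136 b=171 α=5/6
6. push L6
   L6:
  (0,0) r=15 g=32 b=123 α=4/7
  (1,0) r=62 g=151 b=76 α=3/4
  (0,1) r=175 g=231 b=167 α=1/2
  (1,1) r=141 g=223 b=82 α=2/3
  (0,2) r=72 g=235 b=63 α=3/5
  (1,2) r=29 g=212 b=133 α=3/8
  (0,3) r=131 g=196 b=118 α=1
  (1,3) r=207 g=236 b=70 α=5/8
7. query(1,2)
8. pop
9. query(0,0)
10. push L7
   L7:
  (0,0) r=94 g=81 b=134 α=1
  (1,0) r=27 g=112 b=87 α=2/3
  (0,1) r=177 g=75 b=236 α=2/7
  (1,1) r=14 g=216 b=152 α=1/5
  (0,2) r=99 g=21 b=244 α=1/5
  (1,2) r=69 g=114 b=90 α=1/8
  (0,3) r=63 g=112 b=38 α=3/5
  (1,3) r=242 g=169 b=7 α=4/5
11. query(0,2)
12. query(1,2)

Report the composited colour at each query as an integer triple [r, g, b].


(1,2) stack=L1,L2,L3,L4,L5,L6; from [0,0,0]:
after L1 α=1/2: [191/2, 109, 97]
after L2 α=0: [191/2, 109, 97]
after L3 α=6/7: [887/14, 1219/7, 1201/7]
after L4 α=0: [887/14, 1219/7, 1201/7]
after L5 α=5/7: [6242/49, 9053/49, 2927/49]
after L6 α=3/8: [35473/392, 76429/392, 17093/196]
rounded: [90, 195, 87]

at x=0,y=0 over L1,L2,L3,L4,L5:
+L1 (α=3/4) → [132, 207/2, 123/2]
+L2 (α=3/4) → [105/2, 1629/8, 1605/8]
+L3 (α=7/8) → [1001/16, 7901/64, 13141/64]
+L4 (α=1/2) → [3657/32, 16413/128, 17237/128]
+L5 (α=3/4) → [13449/128, 90141/512, 87893/512]
→ [105, 176, 172]

query (0,2) [L1,L2,L3,L4,L5,L7] — begin 0,0,0
after L1 α=1/3: [194/3, 1, 196/3]
after L2 α=1/2: [103/3, 93/2, 607/6]
after L3 α=3/5: [2357/15, 246/5, 440/3]
after L4 α=1/3: [5974/45, 1402/15, 1579/9]
after L5 α=6/7: [57814/315, 1936/15, 727/9]
after L7 α=1/5: [262441/1575, 8059/75, 5104/45]
= [167, 107, 113]

at x=1,y=2 over L1,L2,L3,L4,L5,L7:
after L1 α=1/2: [191/2, 109, 97]
after L2 α=0: [191/2, 109, 97]
after L3 α=6/7: [887/14, 1219/7, 1201/7]
after L4 α=0: [887/14, 1219/7, 1201/7]
after L5 α=5/7: [6242/49, 9053/49, 2927/49]
after L7 α=1/8: [6725/56, 9851/56, 3557/56]
rounded: [120, 176, 64]


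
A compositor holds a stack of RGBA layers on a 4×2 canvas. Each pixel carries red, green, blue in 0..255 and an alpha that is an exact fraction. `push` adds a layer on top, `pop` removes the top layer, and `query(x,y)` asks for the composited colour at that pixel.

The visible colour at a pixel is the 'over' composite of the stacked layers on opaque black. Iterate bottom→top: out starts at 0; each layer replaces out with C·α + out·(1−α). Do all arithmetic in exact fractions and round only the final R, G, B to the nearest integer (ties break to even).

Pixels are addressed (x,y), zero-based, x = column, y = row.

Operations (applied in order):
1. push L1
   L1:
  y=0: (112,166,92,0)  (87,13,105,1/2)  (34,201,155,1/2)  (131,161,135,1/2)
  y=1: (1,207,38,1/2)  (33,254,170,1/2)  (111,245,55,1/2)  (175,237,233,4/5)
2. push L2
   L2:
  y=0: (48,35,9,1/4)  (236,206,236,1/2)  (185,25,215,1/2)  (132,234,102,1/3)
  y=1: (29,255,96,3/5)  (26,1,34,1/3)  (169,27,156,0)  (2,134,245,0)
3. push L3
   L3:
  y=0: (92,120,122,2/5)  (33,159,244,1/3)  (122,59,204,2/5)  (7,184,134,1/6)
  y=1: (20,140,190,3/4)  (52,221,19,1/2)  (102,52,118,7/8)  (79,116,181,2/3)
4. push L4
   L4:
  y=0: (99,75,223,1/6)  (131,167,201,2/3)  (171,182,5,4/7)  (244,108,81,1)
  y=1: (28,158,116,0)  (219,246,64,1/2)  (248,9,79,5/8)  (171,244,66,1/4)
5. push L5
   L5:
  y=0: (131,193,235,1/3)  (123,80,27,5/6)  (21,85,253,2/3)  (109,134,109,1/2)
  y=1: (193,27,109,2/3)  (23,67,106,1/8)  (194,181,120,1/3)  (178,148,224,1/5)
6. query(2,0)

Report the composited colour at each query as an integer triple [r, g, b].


(2,0) stack=L1,L2,L3,L4,L5; from [0,0,0]:
L1 α=1/2: [17, 201/2, 155/2]
L2 α=1/2: [101, 251/4, 585/4]
L3 α=2/5: [547/5, 245/4, 3387/20]
L4 α=4/7: [723/5, 521/4, 10561/140]
L5 α=2/3: [311/5, 1201/12, 81401/420]
→ [62, 100, 194]


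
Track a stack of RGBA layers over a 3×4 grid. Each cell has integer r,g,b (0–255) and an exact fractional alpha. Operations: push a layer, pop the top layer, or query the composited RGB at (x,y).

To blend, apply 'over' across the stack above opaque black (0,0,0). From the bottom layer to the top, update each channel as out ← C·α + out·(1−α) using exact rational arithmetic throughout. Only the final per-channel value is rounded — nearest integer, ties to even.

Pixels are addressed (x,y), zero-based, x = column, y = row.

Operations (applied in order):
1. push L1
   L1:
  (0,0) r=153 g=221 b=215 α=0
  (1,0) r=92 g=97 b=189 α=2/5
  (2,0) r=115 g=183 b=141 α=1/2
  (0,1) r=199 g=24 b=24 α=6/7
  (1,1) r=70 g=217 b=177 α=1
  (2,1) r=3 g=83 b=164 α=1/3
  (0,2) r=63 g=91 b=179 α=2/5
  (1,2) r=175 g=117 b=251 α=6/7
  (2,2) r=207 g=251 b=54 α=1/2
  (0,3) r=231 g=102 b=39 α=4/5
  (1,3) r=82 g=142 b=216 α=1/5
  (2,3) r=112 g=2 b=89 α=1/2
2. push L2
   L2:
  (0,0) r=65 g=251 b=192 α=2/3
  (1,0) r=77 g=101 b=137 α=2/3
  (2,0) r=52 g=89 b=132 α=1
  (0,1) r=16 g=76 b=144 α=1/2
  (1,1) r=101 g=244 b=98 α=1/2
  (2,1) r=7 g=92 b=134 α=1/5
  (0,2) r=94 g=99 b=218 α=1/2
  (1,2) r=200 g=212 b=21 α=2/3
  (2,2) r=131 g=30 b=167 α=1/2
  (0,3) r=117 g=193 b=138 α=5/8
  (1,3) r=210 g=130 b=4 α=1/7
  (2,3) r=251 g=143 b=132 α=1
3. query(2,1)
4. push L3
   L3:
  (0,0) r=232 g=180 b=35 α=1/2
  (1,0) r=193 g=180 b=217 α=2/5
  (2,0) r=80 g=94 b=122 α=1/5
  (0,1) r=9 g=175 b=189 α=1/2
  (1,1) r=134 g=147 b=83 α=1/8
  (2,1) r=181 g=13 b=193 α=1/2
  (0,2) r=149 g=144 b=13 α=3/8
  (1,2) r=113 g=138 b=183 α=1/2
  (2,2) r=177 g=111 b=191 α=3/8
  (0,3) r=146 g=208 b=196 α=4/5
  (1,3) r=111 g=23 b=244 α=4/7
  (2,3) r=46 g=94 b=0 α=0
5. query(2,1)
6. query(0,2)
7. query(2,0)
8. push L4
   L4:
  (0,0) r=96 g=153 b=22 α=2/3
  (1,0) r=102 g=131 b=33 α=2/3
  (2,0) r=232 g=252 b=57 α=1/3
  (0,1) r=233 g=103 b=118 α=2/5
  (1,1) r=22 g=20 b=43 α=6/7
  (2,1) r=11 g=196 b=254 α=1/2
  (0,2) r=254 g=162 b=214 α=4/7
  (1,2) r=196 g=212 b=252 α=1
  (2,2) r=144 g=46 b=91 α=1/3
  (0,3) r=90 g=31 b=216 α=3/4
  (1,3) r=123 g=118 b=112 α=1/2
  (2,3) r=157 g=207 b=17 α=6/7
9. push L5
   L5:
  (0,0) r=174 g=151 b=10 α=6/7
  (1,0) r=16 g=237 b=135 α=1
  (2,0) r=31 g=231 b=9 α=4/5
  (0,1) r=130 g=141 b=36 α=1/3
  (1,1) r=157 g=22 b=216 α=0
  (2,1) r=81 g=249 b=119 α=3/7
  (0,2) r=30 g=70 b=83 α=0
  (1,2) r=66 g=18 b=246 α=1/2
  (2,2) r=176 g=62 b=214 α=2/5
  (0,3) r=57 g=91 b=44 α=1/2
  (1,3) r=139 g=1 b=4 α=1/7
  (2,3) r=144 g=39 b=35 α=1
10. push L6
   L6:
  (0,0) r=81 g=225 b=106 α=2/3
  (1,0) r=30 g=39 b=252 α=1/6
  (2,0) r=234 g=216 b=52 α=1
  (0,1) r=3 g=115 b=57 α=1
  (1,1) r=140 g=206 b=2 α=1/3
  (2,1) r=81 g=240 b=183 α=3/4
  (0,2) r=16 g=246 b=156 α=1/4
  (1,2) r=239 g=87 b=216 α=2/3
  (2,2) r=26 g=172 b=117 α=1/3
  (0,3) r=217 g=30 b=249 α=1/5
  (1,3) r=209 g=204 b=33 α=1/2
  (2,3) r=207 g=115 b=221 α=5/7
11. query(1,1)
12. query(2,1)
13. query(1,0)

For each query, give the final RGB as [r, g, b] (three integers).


query (2,1) [L1,L2] — begin 0,0,0
+L1 (α=1/3) → [1, 83/3, 164/3]
+L2 (α=1/5) → [11/5, 608/15, 1058/15]
rounded: [2, 41, 71]

at x=2,y=1 over L1,L2,L3:
+L1 (α=1/3) → [1, 83/3, 164/3]
+L2 (α=1/5) → [11/5, 608/15, 1058/15]
+L3 (α=1/2) → [458/5, 803/30, 3953/30]
= [92, 27, 132]

at x=0,y=2 over L1,L2,L3:
L1 α=2/5: [126/5, 182/5, 358/5]
L2 α=1/2: [298/5, 677/10, 724/5]
L3 α=3/8: [745/8, 1541/16, 763/8]
→ [93, 96, 95]

at x=2,y=0 over L1,L2,L3:
+L1 (α=1/2) → [115/2, 183/2, 141/2]
+L2 (α=1) → [52, 89, 132]
+L3 (α=1/5) → [288/5, 90, 130]
→ [58, 90, 130]

(1,1) stack=L1,L2,L3,L4,L5,L6; from [0,0,0]:
L1 α=1: [70, 217, 177]
L2 α=1/2: [171/2, 461/2, 275/2]
L3 α=1/8: [1465/16, 3521/16, 2091/16]
L4 α=6/7: [511/16, 5441/112, 6219/112]
L5 α=0: [511/16, 5441/112, 6219/112]
L6 α=1/3: [1631/24, 5659/56, 6331/168]
= [68, 101, 38]

at x=2,y=1 over L1,L2,L3,L4,L5,L6:
after L1 α=1/3: [1, 83/3, 164/3]
after L2 α=1/5: [11/5, 608/15, 1058/15]
after L3 α=1/2: [458/5, 803/30, 3953/30]
after L4 α=1/2: [513/10, 6683/60, 11573/60]
after L5 α=3/7: [2241/35, 17888/105, 16928/105]
after L6 α=3/4: [5373/70, 23372/105, 74573/420]
→ [77, 223, 178]

(1,0) stack=L1,L2,L3,L4,L5,L6; from [0,0,0]:
+L1 (α=2/5) → [184/5, 194/5, 378/5]
+L2 (α=2/3) → [318/5, 1204/15, 1748/15]
+L3 (α=2/5) → [2884/25, 3004/25, 3918/25]
+L4 (α=2/3) → [7984/75, 9554/75, 1856/25]
+L5 (α=1) → [16, 237, 135]
+L6 (α=1/6) → [55/3, 204, 309/2]
→ [18, 204, 154]


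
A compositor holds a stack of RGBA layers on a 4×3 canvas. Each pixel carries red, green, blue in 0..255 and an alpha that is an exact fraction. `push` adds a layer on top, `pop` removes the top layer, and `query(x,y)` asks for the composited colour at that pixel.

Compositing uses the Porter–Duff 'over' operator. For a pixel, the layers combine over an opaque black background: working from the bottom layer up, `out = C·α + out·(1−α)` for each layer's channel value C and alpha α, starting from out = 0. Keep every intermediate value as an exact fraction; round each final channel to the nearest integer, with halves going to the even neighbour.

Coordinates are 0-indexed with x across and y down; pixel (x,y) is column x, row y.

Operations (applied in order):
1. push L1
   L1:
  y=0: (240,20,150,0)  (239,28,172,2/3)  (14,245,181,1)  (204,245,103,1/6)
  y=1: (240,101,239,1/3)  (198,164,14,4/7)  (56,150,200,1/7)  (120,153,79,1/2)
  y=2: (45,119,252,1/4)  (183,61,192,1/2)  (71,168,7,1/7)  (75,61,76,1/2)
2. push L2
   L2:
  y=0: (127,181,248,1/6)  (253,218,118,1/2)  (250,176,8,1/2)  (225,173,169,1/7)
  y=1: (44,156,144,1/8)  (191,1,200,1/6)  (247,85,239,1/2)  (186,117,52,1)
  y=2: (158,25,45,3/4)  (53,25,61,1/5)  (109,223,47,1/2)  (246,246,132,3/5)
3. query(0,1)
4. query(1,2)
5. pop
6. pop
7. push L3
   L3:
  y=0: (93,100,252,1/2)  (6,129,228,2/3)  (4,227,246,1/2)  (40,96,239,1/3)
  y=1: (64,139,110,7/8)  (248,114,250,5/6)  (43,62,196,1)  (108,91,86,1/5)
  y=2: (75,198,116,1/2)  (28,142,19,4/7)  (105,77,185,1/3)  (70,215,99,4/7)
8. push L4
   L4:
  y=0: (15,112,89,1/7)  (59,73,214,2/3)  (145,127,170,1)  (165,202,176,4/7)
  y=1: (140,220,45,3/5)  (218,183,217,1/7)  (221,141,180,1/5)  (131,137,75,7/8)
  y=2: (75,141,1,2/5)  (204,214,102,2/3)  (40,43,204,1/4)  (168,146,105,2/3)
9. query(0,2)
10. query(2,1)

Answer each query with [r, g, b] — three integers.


query (0,1) [L1,L2] — begin 0,0,0
+L1 (α=1/3) → [80, 101/3, 239/3]
+L2 (α=1/8) → [151/2, 1175/24, 2105/24]
= [76, 49, 88]

query (1,2) [L1,L2] — begin 0,0,0
L1 α=1/2: [183/2, 61/2, 96]
L2 α=1/5: [419/5, 147/5, 89]
= [84, 29, 89]

at x=0,y=2 over L3,L4:
L3 α=1/2: [75/2, 99, 58]
L4 α=2/5: [105/2, 579/5, 176/5]
rounded: [52, 116, 35]

query (2,1) [L3,L4] — begin 0,0,0
L3 α=1: [43, 62, 196]
L4 α=1/5: [393/5, 389/5, 964/5]
= [79, 78, 193]


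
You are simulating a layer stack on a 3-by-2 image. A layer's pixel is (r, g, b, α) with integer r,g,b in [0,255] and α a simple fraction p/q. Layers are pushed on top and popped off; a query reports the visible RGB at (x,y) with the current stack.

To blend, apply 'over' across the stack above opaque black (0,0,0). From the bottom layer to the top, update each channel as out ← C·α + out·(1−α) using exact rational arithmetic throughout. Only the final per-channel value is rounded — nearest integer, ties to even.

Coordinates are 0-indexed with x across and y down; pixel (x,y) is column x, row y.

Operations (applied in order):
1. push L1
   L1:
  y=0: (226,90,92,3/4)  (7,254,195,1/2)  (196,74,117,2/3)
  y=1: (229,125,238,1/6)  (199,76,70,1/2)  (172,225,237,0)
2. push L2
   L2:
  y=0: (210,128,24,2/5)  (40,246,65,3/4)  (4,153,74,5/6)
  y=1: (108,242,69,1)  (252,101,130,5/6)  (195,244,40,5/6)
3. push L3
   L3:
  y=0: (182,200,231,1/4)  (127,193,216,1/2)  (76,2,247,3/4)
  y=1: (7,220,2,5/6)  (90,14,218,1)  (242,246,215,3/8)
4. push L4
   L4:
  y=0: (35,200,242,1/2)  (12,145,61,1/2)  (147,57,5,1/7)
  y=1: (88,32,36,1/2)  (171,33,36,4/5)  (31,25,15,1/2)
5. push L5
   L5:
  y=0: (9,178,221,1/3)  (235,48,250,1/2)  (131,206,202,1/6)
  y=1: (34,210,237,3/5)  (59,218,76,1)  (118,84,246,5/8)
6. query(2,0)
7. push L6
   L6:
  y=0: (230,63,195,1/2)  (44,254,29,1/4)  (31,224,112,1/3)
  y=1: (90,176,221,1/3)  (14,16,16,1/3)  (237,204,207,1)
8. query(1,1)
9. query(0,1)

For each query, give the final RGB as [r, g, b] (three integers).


(2,0) stack=L1,L2,L3,L4,L5; from [0,0,0]:
+L1 (α=2/3) → [392/3, 148/3, 78]
+L2 (α=5/6) → [226/9, 2443/18, 224/3]
+L3 (α=3/4) → [1139/18, 2551/72, 2447/12]
+L4 (α=1/7) → [1580/21, 3235/84, 351/2]
+L5 (α=1/6) → [10651/126, 33479/504, 2159/12]
→ [85, 66, 180]

at x=1,y=1 over L1,L2,L3,L4,L5,L6:
+L1 (α=1/2) → [199/2, 38, 35]
+L2 (α=5/6) → [2719/12, 181/2, 685/6]
+L3 (α=1) → [90, 14, 218]
+L4 (α=4/5) → [774/5, 146/5, 362/5]
+L5 (α=1) → [59, 218, 76]
+L6 (α=1/3) → [44, 452/3, 56]
= [44, 151, 56]

at x=0,y=1 over L1,L2,L3,L4,L5,L6:
+L1 (α=1/6) → [229/6, 125/6, 119/3]
+L2 (α=1) → [108, 242, 69]
+L3 (α=5/6) → [143/6, 671/3, 79/6]
+L4 (α=1/2) → [671/12, 767/6, 295/12]
+L5 (α=3/5) → [1283/30, 2657/15, 4561/30]
+L6 (α=1/3) → [2633/45, 7954/45, 7876/45]
= [59, 177, 175]


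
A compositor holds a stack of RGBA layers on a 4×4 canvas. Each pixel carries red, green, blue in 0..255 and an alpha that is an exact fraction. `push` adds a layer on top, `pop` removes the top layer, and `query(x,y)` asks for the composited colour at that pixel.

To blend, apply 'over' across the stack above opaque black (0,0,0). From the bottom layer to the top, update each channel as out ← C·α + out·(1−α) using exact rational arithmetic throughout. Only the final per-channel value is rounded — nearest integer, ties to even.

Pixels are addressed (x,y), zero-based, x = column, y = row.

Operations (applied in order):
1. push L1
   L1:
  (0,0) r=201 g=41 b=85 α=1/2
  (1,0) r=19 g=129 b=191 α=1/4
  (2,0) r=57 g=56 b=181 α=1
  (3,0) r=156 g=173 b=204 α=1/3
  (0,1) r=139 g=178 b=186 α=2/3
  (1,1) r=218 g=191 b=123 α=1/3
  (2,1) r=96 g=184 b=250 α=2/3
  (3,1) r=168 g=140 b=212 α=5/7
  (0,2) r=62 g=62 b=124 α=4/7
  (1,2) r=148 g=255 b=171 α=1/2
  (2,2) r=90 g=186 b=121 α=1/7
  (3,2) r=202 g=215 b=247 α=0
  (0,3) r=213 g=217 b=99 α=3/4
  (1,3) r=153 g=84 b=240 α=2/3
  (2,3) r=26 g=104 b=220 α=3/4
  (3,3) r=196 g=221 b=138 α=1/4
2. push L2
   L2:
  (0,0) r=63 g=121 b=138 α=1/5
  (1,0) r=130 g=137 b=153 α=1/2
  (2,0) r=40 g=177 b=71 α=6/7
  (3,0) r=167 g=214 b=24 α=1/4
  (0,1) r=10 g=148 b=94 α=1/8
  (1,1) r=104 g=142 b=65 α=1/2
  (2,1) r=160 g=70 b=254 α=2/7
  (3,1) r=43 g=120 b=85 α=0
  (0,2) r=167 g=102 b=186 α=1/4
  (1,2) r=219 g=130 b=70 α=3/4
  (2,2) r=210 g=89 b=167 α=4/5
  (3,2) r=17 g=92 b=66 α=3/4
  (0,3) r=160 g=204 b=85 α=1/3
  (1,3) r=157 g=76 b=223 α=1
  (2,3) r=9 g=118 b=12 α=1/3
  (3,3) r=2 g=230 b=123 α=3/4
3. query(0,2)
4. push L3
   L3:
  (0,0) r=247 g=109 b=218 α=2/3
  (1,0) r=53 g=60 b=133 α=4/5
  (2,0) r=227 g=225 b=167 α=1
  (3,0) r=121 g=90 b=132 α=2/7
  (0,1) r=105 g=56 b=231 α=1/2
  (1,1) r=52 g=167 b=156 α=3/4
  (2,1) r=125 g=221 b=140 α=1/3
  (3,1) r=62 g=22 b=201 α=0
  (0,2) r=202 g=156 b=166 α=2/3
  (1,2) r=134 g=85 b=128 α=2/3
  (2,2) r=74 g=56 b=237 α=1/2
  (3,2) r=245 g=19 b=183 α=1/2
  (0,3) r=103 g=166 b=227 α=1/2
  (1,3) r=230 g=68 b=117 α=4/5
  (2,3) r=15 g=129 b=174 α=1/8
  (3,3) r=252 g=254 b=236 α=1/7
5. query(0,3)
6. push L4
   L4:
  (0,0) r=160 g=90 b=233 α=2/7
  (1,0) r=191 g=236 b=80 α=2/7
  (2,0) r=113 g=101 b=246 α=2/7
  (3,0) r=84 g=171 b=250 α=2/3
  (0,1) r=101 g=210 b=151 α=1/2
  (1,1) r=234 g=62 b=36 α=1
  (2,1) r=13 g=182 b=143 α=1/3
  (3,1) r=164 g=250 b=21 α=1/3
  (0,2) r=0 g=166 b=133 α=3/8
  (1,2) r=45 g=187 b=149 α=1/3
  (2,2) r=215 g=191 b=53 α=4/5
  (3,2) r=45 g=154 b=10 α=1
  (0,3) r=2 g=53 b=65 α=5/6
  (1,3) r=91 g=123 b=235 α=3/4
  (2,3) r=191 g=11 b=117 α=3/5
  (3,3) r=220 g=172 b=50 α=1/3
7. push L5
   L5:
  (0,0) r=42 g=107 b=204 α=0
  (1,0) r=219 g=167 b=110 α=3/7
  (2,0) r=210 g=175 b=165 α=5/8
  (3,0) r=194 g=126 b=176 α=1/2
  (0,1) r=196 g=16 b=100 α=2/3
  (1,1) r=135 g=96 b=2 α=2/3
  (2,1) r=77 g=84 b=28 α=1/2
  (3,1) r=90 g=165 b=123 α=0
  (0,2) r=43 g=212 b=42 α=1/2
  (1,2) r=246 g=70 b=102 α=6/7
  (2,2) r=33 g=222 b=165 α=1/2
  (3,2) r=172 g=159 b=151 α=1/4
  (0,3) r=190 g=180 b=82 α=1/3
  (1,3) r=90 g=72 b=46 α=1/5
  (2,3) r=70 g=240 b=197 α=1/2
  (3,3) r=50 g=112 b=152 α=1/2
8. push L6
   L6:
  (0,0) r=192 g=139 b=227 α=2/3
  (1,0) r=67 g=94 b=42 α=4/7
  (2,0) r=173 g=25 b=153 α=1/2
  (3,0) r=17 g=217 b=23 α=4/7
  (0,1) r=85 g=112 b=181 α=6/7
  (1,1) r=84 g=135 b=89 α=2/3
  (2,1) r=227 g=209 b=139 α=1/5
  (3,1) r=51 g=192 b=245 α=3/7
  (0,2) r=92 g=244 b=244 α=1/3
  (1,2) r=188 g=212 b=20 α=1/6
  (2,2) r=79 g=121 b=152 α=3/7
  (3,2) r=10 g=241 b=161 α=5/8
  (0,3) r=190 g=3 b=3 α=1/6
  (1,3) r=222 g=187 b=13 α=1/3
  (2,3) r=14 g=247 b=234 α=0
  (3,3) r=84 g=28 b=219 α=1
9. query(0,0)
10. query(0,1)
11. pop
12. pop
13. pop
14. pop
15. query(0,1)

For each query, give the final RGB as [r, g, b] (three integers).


at x=0,y=2 over L1,L2:
L1 α=4/7: [248/7, 248/7, 496/7]
L2 α=1/4: [1913/28, 729/14, 1395/14]
= [68, 52, 100]

at x=0,y=3 over L1,L2,L3:
L1 α=3/4: [639/4, 651/4, 297/4]
L2 α=1/3: [959/6, 353/2, 467/6]
L3 α=1/2: [1577/12, 685/4, 1829/12]
→ [131, 171, 152]

at x=0,y=0 over L1,L2,L3,L4,L5,L6:
L1 α=1/2: [201/2, 41/2, 85/2]
L2 α=1/5: [93, 203/5, 308/5]
L3 α=2/3: [587/3, 431/5, 2488/15]
L4 α=2/7: [3895/21, 611/7, 3886/21]
L5 α=0: [3895/21, 611/7, 3886/21]
L6 α=2/3: [11959/63, 2557/21, 13420/63]
rounded: [190, 122, 213]

(0,1) stack=L1,L2,L3,L4,L5,L6; from [0,0,0]:
+L1 (α=2/3) → [278/3, 356/3, 124]
+L2 (α=1/8) → [247/3, 367/3, 481/4]
+L3 (α=1/2) → [281/3, 535/6, 1405/8]
+L4 (α=1/2) → [292/3, 1795/12, 2613/16]
+L5 (α=2/3) → [1468/9, 2179/36, 5813/48]
+L6 (α=6/7) → [6058/63, 26371/252, 57941/336]
= [96, 105, 172]

(0,1) stack=L1,L2; from [0,0,0]:
after L1 α=2/3: [278/3, 356/3, 124]
after L2 α=1/8: [247/3, 367/3, 481/4]
→ [82, 122, 120]


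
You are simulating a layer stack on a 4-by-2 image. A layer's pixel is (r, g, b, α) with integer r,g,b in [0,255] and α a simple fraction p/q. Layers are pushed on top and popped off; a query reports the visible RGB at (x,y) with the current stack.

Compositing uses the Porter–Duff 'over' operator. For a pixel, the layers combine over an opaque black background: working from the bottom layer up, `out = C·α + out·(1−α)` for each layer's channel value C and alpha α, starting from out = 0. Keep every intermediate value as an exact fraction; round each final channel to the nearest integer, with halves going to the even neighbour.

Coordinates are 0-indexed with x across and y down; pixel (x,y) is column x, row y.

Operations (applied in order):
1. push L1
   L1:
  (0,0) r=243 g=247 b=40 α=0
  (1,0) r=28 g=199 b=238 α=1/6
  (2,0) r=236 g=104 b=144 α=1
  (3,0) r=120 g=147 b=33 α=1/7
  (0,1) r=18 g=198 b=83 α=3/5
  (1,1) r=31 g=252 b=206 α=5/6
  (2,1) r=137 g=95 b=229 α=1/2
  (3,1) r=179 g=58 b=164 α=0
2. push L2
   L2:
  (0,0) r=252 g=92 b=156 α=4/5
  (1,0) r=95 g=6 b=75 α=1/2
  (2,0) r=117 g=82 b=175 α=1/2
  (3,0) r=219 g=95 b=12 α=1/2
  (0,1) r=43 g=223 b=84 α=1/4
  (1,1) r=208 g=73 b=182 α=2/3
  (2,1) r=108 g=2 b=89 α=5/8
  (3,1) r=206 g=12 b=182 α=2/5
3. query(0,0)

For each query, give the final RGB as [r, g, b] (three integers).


query (0,0) [L1,L2] — begin 0,0,0
+L1 (α=0) → [0, 0, 0]
+L2 (α=4/5) → [1008/5, 368/5, 624/5]
= [202, 74, 125]


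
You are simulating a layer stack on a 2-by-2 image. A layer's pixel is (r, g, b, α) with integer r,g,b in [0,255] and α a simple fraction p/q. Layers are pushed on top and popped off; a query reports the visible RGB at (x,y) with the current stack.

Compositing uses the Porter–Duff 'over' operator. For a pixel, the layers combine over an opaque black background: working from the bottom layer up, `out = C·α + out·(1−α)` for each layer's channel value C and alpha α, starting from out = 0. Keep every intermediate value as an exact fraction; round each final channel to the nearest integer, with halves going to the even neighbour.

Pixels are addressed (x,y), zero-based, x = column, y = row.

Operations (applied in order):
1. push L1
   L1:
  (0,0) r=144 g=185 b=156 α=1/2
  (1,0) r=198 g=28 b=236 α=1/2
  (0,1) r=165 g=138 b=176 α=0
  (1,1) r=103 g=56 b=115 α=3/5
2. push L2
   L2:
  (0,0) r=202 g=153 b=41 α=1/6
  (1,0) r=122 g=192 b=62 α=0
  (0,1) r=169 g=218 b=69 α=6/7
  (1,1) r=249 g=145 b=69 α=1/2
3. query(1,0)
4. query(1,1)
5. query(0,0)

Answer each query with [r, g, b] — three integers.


(1,0) stack=L1,L2; from [0,0,0]:
after L1 α=1/2: [99, 14, 118]
after L2 α=0: [99, 14, 118]
→ [99, 14, 118]

query (1,1) [L1,L2] — begin 0,0,0
L1 α=3/5: [309/5, 168/5, 69]
L2 α=1/2: [777/5, 893/10, 69]
= [155, 89, 69]

at x=0,y=0 over L1,L2:
+L1 (α=1/2) → [72, 185/2, 78]
+L2 (α=1/6) → [281/3, 1231/12, 431/6]
rounded: [94, 103, 72]


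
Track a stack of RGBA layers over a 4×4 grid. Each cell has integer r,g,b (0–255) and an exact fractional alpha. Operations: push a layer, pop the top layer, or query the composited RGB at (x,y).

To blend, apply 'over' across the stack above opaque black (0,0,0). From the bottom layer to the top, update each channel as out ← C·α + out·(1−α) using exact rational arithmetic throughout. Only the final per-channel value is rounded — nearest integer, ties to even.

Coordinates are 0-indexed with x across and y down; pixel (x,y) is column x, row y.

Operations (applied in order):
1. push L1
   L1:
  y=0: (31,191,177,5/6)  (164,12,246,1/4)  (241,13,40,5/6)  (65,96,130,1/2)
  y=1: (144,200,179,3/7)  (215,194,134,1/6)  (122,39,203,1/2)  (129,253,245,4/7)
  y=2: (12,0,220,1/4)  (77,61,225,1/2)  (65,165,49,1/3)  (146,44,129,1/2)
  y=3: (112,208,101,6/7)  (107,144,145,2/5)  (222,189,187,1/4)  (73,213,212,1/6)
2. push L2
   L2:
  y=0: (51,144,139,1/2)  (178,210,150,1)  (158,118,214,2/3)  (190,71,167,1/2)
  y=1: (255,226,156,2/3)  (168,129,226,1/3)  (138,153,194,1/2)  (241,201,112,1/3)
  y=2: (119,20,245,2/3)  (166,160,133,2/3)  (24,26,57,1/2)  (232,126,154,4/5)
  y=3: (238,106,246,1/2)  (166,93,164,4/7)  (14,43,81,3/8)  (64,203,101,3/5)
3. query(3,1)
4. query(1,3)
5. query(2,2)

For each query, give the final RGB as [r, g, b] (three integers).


(3,1) stack=L1,L2; from [0,0,0]:
L1 α=4/7: [516/7, 1012/7, 140]
L2 α=1/3: [2719/21, 3431/21, 392/3]
= [129, 163, 131]

at x=1,y=3 over L1,L2:
after L1 α=2/5: [214/5, 288/5, 58]
after L2 α=4/7: [566/5, 2724/35, 830/7]
rounded: [113, 78, 119]

(2,2) stack=L1,L2; from [0,0,0]:
L1 α=1/3: [65/3, 55, 49/3]
L2 α=1/2: [137/6, 81/2, 110/3]
→ [23, 40, 37]


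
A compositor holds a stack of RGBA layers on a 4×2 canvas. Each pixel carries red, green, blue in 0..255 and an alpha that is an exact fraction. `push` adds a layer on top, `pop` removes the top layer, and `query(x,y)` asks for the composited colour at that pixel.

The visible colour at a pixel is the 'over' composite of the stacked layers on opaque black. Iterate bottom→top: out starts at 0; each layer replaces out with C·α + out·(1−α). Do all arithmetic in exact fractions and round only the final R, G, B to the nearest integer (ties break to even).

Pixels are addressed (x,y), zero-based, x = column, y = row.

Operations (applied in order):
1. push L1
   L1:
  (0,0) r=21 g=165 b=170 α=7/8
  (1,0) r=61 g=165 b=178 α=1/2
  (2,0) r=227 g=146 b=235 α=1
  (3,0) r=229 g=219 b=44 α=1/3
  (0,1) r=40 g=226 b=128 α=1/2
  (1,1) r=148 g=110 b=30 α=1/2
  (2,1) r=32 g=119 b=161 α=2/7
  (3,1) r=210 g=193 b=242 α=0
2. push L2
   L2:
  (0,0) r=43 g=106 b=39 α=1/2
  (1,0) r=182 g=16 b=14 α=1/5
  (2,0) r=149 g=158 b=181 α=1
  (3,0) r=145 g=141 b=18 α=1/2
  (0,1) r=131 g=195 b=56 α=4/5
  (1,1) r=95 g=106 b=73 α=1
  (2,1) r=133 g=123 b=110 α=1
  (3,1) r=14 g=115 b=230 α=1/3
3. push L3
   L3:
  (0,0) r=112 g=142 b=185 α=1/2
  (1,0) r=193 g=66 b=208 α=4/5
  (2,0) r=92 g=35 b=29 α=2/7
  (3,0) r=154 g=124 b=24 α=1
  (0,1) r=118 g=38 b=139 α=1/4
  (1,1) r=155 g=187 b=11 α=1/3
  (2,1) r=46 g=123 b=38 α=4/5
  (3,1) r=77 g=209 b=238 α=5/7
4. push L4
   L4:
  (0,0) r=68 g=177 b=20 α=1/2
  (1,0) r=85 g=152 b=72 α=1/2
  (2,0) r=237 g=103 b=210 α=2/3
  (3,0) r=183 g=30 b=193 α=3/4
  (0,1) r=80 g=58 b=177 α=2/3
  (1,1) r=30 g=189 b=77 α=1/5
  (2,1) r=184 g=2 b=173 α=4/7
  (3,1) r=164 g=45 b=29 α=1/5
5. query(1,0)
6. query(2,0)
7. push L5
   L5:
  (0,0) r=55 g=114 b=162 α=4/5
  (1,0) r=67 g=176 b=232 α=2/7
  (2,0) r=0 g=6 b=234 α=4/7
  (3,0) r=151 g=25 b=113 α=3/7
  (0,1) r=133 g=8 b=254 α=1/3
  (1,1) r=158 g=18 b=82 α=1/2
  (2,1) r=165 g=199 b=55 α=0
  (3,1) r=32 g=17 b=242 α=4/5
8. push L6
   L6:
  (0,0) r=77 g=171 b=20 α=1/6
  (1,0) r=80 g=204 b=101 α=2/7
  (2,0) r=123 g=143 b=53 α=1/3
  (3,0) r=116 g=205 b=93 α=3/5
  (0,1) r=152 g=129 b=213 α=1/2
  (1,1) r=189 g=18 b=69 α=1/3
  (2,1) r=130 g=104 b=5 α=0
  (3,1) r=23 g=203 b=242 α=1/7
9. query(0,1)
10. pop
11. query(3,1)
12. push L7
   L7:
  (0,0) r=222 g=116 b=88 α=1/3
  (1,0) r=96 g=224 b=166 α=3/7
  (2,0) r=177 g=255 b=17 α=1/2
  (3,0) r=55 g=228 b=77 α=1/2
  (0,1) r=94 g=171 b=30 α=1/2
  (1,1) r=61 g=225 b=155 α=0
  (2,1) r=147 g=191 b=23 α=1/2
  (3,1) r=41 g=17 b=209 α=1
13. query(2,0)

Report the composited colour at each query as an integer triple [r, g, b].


query (1,0) [L1,L2,L3,L4] — begin 0,0,0
L1 α=1/2: [61/2, 165/2, 89]
L2 α=1/5: [304/5, 346/5, 74]
L3 α=4/5: [4164/25, 1666/25, 906/5]
L4 α=1/2: [6289/50, 2733/25, 633/5]
→ [126, 109, 127]

query (2,0) [L1,L2,L3,L4] — begin 0,0,0
+L1 (α=1) → [227, 146, 235]
+L2 (α=1) → [149, 158, 181]
+L3 (α=2/7) → [929/7, 860/7, 963/7]
+L4 (α=2/3) → [4247/21, 2302/21, 1301/7]
= [202, 110, 186]

(0,1) stack=L1,L2,L3,L4,L5,L6; from [0,0,0]:
+L1 (α=1/2) → [20, 113, 64]
+L2 (α=4/5) → [544/5, 893/5, 288/5]
+L3 (α=1/4) → [1111/10, 2869/20, 1559/20]
+L4 (α=2/3) → [2711/30, 5189/60, 8639/60]
+L5 (α=1/3) → [4706/45, 5429/90, 16259/90]
+L6 (α=1/2) → [5773/45, 17039/180, 35429/180]
rounded: [128, 95, 197]

query (3,1) [L1,L2,L3,L4,L5] — begin 0,0,0
+L1 (α=0) → [0, 0, 0]
+L2 (α=1/3) → [14/3, 115/3, 230/3]
+L3 (α=5/7) → [169/3, 3365/21, 4030/21]
+L4 (α=1/5) → [1168/15, 2881/21, 16729/105]
+L5 (α=4/5) → [3088/75, 4309/105, 118369/525]
rounded: [41, 41, 225]

(2,0) stack=L1,L2,L3,L4,L5,L7; from [0,0,0]:
+L1 (α=1) → [227, 146, 235]
+L2 (α=1) → [149, 158, 181]
+L3 (α=2/7) → [929/7, 860/7, 963/7]
+L4 (α=2/3) → [4247/21, 2302/21, 1301/7]
+L5 (α=4/7) → [4247/49, 2470/49, 10455/49]
+L7 (α=1/2) → [6460/49, 14965/98, 5644/49]
→ [132, 153, 115]


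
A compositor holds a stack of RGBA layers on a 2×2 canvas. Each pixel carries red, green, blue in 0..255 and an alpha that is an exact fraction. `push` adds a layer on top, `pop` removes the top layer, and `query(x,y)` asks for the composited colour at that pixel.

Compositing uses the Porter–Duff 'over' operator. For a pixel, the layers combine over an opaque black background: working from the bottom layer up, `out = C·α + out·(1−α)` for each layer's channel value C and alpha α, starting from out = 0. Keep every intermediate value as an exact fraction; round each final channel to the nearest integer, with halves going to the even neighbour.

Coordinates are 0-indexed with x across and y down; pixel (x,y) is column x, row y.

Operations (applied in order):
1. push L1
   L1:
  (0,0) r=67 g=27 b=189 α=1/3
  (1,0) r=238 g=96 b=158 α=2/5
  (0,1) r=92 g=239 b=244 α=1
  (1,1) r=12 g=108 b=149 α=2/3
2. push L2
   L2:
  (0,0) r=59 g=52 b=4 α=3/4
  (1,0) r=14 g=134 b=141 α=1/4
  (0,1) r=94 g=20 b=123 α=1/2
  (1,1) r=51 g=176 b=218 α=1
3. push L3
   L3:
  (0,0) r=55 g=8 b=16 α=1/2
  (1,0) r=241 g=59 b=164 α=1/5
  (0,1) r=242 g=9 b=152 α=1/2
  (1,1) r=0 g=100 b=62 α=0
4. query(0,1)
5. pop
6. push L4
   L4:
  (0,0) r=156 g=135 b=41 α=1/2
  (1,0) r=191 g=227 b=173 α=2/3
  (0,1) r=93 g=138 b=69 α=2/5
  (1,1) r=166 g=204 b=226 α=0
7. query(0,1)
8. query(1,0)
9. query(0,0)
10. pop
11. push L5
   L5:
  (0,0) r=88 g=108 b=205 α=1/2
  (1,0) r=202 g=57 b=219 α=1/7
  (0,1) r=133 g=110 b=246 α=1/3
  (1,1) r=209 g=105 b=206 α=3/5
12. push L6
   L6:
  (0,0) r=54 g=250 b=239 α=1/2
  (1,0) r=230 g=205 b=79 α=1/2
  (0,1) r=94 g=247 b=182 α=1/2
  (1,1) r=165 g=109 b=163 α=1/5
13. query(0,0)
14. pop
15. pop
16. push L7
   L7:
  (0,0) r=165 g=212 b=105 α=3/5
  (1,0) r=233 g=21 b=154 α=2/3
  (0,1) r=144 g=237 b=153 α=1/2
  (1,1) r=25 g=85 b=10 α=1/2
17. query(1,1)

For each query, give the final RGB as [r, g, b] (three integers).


query (0,1) [L1,L2,L3] — begin 0,0,0
after L1 α=1: [92, 239, 244]
after L2 α=1/2: [93, 259/2, 367/2]
after L3 α=1/2: [335/2, 277/4, 671/4]
rounded: [168, 69, 168]

(0,1) stack=L1,L2,L4; from [0,0,0]:
after L1 α=1: [92, 239, 244]
after L2 α=1/2: [93, 259/2, 367/2]
after L4 α=2/5: [93, 1329/10, 1377/10]
= [93, 133, 138]

(1,0) stack=L1,L2,L4; from [0,0,0]:
L1 α=2/5: [476/5, 192/5, 316/5]
L2 α=1/4: [749/10, 623/10, 1653/20]
L4 α=2/3: [1523/10, 1721/10, 8573/60]
→ [152, 172, 143]

query (0,0) [L1,L2,L4] — begin 0,0,0
after L1 α=1/3: [67/3, 9, 63]
after L2 α=3/4: [299/6, 165/4, 75/4]
after L4 α=1/2: [1235/12, 705/8, 239/8]
rounded: [103, 88, 30]

at x=0,y=0 over L1,L2,L5,L6:
L1 α=1/3: [67/3, 9, 63]
L2 α=3/4: [299/6, 165/4, 75/4]
L5 α=1/2: [827/12, 597/8, 895/8]
L6 α=1/2: [1475/24, 2597/16, 2807/16]
rounded: [61, 162, 175]

query (1,1) [L1,L2,L7] — begin 0,0,0
+L1 (α=2/3) → [8, 72, 298/3]
+L2 (α=1) → [51, 176, 218]
+L7 (α=1/2) → [38, 261/2, 114]
= [38, 130, 114]


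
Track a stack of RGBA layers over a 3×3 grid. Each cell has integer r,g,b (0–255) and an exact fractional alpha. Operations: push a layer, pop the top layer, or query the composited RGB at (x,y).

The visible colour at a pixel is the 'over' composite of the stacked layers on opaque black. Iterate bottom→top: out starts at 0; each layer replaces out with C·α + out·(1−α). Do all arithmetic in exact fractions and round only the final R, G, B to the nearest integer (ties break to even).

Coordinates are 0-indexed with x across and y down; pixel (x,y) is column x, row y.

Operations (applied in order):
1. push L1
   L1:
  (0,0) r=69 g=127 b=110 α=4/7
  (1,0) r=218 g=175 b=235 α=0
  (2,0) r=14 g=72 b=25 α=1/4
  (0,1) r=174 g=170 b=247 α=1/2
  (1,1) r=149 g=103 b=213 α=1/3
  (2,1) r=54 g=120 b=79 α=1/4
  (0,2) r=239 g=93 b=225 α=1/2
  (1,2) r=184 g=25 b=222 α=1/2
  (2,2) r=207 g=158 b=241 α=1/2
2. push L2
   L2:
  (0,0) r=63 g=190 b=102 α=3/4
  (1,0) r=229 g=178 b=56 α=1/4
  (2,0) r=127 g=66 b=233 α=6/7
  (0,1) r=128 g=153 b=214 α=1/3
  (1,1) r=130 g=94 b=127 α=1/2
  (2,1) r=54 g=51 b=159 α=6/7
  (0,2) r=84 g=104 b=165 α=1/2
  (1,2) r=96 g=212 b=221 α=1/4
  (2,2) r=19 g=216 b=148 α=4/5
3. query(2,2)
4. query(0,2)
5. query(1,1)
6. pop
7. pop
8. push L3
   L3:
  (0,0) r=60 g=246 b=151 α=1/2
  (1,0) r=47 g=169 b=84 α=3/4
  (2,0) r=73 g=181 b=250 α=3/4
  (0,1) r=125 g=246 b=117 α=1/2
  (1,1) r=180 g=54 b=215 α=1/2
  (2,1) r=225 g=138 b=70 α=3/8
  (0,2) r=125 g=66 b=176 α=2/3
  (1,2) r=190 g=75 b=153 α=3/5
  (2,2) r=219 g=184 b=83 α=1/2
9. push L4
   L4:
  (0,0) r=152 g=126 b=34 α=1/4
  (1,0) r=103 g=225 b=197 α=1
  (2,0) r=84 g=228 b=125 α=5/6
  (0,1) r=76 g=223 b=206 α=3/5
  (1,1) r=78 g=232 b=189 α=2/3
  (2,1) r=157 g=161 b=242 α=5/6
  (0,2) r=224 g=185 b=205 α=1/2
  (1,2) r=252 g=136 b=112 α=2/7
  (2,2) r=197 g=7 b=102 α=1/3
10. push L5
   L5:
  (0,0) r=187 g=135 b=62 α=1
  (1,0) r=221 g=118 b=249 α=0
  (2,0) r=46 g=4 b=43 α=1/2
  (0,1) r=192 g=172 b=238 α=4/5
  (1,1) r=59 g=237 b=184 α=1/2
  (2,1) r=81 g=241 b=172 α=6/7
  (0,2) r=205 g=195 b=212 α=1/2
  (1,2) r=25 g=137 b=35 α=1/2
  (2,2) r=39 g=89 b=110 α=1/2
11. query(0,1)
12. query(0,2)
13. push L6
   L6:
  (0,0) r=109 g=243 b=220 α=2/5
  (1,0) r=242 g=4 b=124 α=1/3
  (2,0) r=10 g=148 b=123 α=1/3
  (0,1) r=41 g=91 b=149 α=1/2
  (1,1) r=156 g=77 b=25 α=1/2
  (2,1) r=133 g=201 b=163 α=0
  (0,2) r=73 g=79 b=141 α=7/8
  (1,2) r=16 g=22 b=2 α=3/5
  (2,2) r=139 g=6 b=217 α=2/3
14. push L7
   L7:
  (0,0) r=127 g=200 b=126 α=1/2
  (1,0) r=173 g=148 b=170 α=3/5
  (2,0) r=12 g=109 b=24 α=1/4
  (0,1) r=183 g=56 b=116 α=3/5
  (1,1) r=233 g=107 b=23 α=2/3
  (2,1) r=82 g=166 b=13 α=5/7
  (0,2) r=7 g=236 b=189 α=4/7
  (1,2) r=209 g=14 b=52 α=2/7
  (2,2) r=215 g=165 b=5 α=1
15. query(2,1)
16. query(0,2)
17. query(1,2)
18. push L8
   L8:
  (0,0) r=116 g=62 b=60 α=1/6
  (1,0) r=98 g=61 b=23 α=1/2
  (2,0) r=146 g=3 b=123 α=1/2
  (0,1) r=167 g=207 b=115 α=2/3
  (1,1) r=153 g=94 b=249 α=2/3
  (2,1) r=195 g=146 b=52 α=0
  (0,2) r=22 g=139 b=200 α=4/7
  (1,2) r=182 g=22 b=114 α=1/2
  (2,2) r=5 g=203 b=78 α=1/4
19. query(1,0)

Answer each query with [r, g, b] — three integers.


query (2,2) [L1,L2] — begin 0,0,0
after L1 α=1/2: [207/2, 79, 241/2]
after L2 α=4/5: [359/10, 943/5, 285/2]
= [36, 189, 142]

query (0,2) [L1,L2] — begin 0,0,0
L1 α=1/2: [239/2, 93/2, 225/2]
L2 α=1/2: [407/4, 301/4, 555/4]
→ [102, 75, 139]

query (1,1) [L1,L2] — begin 0,0,0
+L1 (α=1/3) → [149/3, 103/3, 71]
+L2 (α=1/2) → [539/6, 385/6, 99]
= [90, 64, 99]

query (0,1) [L3,L4,L5] — begin 0,0,0
after L3 α=1/2: [125/2, 123, 117/2]
after L4 α=3/5: [353/5, 183, 147]
after L5 α=4/5: [4193/25, 871/5, 1099/5]
→ [168, 174, 220]

(0,2) stack=L3,L4,L5; from [0,0,0]:
after L3 α=2/3: [250/3, 44, 352/3]
after L4 α=1/2: [461/3, 229/2, 967/6]
after L5 α=1/2: [538/3, 619/4, 2239/12]
rounded: [179, 155, 187]

(2,1) stack=L3,L4,L5,L6,L7; from [0,0,0]:
+L3 (α=3/8) → [675/8, 207/4, 105/4]
+L4 (α=5/6) → [6955/48, 3427/24, 4945/24]
+L5 (α=6/7) → [30283/336, 38131/168, 29713/168]
+L6 (α=0) → [30283/336, 38131/168, 29713/168]
+L7 (α=5/7) → [99163/1176, 107851/588, 35173/588]
rounded: [84, 183, 60]

at x=0,y=2 over L3,L4,L5,L6,L7:
+L3 (α=2/3) → [250/3, 44, 352/3]
+L4 (α=1/2) → [461/3, 229/2, 967/6]
+L5 (α=1/2) → [538/3, 619/4, 2239/12]
+L6 (α=7/8) → [2071/24, 2831/32, 14083/96]
+L7 (α=4/7) → [2295/56, 38701/224, 38275/224]
rounded: [41, 173, 171]

query (1,2) [L3,L4,L5,L6,L7] — begin 0,0,0
after L3 α=3/5: [114, 45, 459/5]
after L4 α=2/7: [1074/7, 71, 683/7]
after L5 α=1/2: [1249/14, 104, 464/7]
after L6 α=3/5: [317/7, 274/5, 194/7]
after L7 α=2/7: [4511/49, 302/7, 1698/49]
= [92, 43, 35]

at x=1,y=0 over L3,L4,L5,L6,L7,L8:
after L3 α=3/4: [141/4, 507/4, 63]
after L4 α=1: [103, 225, 197]
after L5 α=0: [103, 225, 197]
after L6 α=1/3: [448/3, 454/3, 518/3]
after L7 α=3/5: [2453/15, 448/3, 2566/15]
after L8 α=1/2: [3923/30, 631/6, 2911/30]
= [131, 105, 97]
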